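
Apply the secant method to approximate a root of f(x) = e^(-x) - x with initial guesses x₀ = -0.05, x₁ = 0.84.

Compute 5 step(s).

f(x) = e^(-x) - x
x₀ = -0.05, x₁ = 0.84

Secant formula: x_{n+1} = x_n - f(x_n)(x_n - x_{n-1})/(f(x_n) - f(x_{n-1}))

Iteration 1:
  f(-0.050000) = 1.101271
  f(0.840000) = -0.408289
  x_2 = 0.840000 - (-0.408289)×(0.840000 - (-0.050000))/(-0.408289 - 1.101271)
       = 0.599283
Iteration 2:
  f(0.840000) = -0.408289
  f(0.599283) = -0.050077
  x_3 = 0.599283 - (-0.050077)×(0.599283 - 0.840000)/(-0.050077 - (-0.408289))
       = 0.565631
Iteration 3:
  f(0.599283) = -0.050077
  f(0.565631) = 0.002371
  x_4 = 0.565631 - 0.002371×(0.565631 - 0.599283)/(0.002371 - (-0.050077))
       = 0.567152
Iteration 4:
  f(0.565631) = 0.002371
  f(0.567152) = -0.000014
  x_5 = 0.567152 - (-0.000014)×(0.567152 - 0.565631)/(-0.000014 - 0.002371)
       = 0.567143
Iteration 5:
  f(0.567152) = -0.000014
  f(0.567143) = 0.000000
  x_6 = 0.567143 - 0.000000×(0.567143 - 0.567152)/(0.000000 - (-0.000014))
       = 0.567143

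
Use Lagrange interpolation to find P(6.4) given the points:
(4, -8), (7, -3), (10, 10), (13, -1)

Lagrange interpolation formula:
P(x) = Σ yᵢ × Lᵢ(x)
where Lᵢ(x) = Π_{j≠i} (x - xⱼ)/(xᵢ - xⱼ)

L_0(6.4) = (6.4 - 7)/(4 - 7) × (6.4 - 10)/(4 - 10) × (6.4 - 13)/(4 - 13) = 0.088000
L_1(6.4) = (6.4 - 4)/(7 - 4) × (6.4 - 10)/(7 - 10) × (6.4 - 13)/(7 - 13) = 1.056000
L_2(6.4) = (6.4 - 4)/(10 - 4) × (6.4 - 7)/(10 - 7) × (6.4 - 13)/(10 - 13) = -0.176000
L_3(6.4) = (6.4 - 4)/(13 - 4) × (6.4 - 7)/(13 - 7) × (6.4 - 10)/(13 - 10) = 0.032000

P(6.4) = (-8)×L_0(6.4) + (-3)×L_1(6.4) + 10×L_2(6.4) + (-1)×L_3(6.4)
P(6.4) = -5.664000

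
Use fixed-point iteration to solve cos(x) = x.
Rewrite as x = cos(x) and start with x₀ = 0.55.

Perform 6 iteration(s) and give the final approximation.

Equation: cos(x) = x
Fixed-point form: x = cos(x)
x₀ = 0.55

x_1 = g(0.550000) = 0.852525
x_2 = g(0.852525) = 0.658084
x_3 = g(0.658084) = 0.791165
x_4 = g(0.791165) = 0.703017
x_5 = g(0.703017) = 0.762895
x_6 = g(0.762895) = 0.722839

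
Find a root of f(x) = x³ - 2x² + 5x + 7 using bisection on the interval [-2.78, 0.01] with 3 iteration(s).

f(x) = x³ - 2x² + 5x + 7
Initial interval: [-2.78, 0.01]

Iteration 1:
  c_1 = (-2.780000 + 0.010000)/2 = -1.385000
  f(c_1) = f(-1.385000) = -6.418192
  f(a) × f(c) ≥ 0, new interval: [-1.385000, 0.010000]
Iteration 2:
  c_2 = (-1.385000 + 0.010000)/2 = -0.687500
  f(c_2) = f(-0.687500) = 2.292236
  f(a) × f(c) < 0, new interval: [-1.385000, -0.687500]
Iteration 3:
  c_3 = (-1.385000 + (-0.687500))/2 = -1.036250
  f(c_3) = f(-1.036250) = -1.441618
  f(a) × f(c) ≥ 0, new interval: [-1.036250, -0.687500]

After 3 iteration(s), the approximation is c_3 = -1.036250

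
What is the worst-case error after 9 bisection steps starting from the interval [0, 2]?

Bisection error bound: |error| ≤ (b-a)/2^n
|error| ≤ (2 - 0)/2^9 = 2/2^9
|error| ≤ 0.0039062500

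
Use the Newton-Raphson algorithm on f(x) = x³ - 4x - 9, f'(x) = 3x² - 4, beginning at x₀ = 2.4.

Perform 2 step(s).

f(x) = x³ - 4x - 9
f'(x) = 3x² - 4
x₀ = 2.4

Newton-Raphson formula: x_{n+1} = x_n - f(x_n)/f'(x_n)

Iteration 1:
  f(2.400000) = -4.776000
  f'(2.400000) = 13.280000
  x_1 = 2.400000 - (-4.776000)/13.280000 = 2.759639
Iteration 2:
  f(2.759639) = 0.977763
  f'(2.759639) = 18.846815
  x_2 = 2.759639 - 0.977763/18.846815 = 2.707759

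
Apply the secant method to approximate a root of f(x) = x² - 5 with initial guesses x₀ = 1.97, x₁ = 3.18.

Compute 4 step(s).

f(x) = x² - 5
x₀ = 1.97, x₁ = 3.18

Secant formula: x_{n+1} = x_n - f(x_n)(x_n - x_{n-1})/(f(x_n) - f(x_{n-1}))

Iteration 1:
  f(1.970000) = -1.119100
  f(3.180000) = 5.112400
  x_2 = 3.180000 - 5.112400×(3.180000 - 1.970000)/(5.112400 - (-1.119100))
       = 2.187301
Iteration 2:
  f(3.180000) = 5.112400
  f(2.187301) = -0.215714
  x_3 = 2.187301 - (-0.215714)×(2.187301 - 3.180000)/(-0.215714 - 5.112400)
       = 2.227491
Iteration 3:
  f(2.187301) = -0.215714
  f(2.227491) = -0.038282
  x_4 = 2.227491 - (-0.038282)×(2.227491 - 2.187301)/(-0.038282 - (-0.215714))
       = 2.236163
Iteration 4:
  f(2.227491) = -0.038282
  f(2.236163) = 0.000424
  x_5 = 2.236163 - 0.000424×(2.236163 - 2.227491)/(0.000424 - (-0.038282))
       = 2.236068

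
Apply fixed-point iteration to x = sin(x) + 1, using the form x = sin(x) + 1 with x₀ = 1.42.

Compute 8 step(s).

Equation: x = sin(x) + 1
Fixed-point form: x = sin(x) + 1
x₀ = 1.42

x_1 = g(1.420000) = 1.988652
x_2 = g(1.988652) = 1.913961
x_3 = g(1.913961) = 1.941694
x_4 = g(1.941694) = 1.932002
x_5 = g(1.932002) = 1.935471
x_6 = g(1.935471) = 1.934240
x_7 = g(1.934240) = 1.934678
x_8 = g(1.934678) = 1.934522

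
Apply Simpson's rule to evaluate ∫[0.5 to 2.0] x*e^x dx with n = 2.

f(x) = x*e^x
a = 0.5, b = 2.0, n = 2
h = (b - a)/n = 0.750000

Simpson's rule: (h/3)[f(x₀) + 4f(x₁) + 2f(x₂) + ... + f(xₙ)]

x_0 = 0.5000, f(x_0) = 0.824361, coefficient = 1
x_1 = 1.2500, f(x_1) = 4.362929, coefficient = 4
x_2 = 2.0000, f(x_2) = 14.778112, coefficient = 1

I ≈ (0.750000/3) × 33.054188 = 8.263547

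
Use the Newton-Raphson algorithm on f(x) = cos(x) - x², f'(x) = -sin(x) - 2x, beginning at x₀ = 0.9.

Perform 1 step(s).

f(x) = cos(x) - x²
f'(x) = -sin(x) - 2x
x₀ = 0.9

Newton-Raphson formula: x_{n+1} = x_n - f(x_n)/f'(x_n)

Iteration 1:
  f(0.900000) = -0.188390
  f'(0.900000) = -2.583327
  x_1 = 0.900000 - (-0.188390)/(-2.583327) = 0.827075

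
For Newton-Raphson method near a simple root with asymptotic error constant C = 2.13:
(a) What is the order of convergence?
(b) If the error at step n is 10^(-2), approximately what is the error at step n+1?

(a) Newton-Raphson has quadratic (order 2) convergence near simple roots.
    This means |e_{n+1}| ≈ C|e_n|².

(b) With |e_n| = 10^(-2) and C = 2.13:
    |e_{n+1}| ≈ 2.13 × (10^(-2))² = 2.13 × 10^(-4)

(a) 2 (quadratic); (b) |e_{n+1}| ≈ 2.130e-04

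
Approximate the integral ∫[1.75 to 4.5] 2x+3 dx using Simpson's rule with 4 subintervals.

f(x) = 2x+3
a = 1.75, b = 4.5, n = 4
h = (b - a)/n = 0.687500

Simpson's rule: (h/3)[f(x₀) + 4f(x₁) + 2f(x₂) + ... + f(xₙ)]

x_0 = 1.7500, f(x_0) = 6.500000, coefficient = 1
x_1 = 2.4375, f(x_1) = 7.875000, coefficient = 4
x_2 = 3.1250, f(x_2) = 9.250000, coefficient = 2
x_3 = 3.8125, f(x_3) = 10.625000, coefficient = 4
x_4 = 4.5000, f(x_4) = 12.000000, coefficient = 1

I ≈ (0.687500/3) × 111.000000 = 25.437500
Exact value: 25.437500
Error: 0.000000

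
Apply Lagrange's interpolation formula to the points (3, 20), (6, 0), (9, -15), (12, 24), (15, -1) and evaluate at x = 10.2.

Lagrange interpolation formula:
P(x) = Σ yᵢ × Lᵢ(x)
where Lᵢ(x) = Π_{j≠i} (x - xⱼ)/(xᵢ - xⱼ)

L_0(10.2) = (10.2 - 6)/(3 - 6) × (10.2 - 9)/(3 - 9) × (10.2 - 12)/(3 - 12) × (10.2 - 15)/(3 - 15) = 0.022400
L_1(10.2) = (10.2 - 3)/(6 - 3) × (10.2 - 9)/(6 - 9) × (10.2 - 12)/(6 - 12) × (10.2 - 15)/(6 - 15) = -0.153600
L_2(10.2) = (10.2 - 3)/(9 - 3) × (10.2 - 6)/(9 - 6) × (10.2 - 12)/(9 - 12) × (10.2 - 15)/(9 - 15) = 0.806400
L_3(10.2) = (10.2 - 3)/(12 - 3) × (10.2 - 6)/(12 - 6) × (10.2 - 9)/(12 - 9) × (10.2 - 15)/(12 - 15) = 0.358400
L_4(10.2) = (10.2 - 3)/(15 - 3) × (10.2 - 6)/(15 - 6) × (10.2 - 9)/(15 - 9) × (10.2 - 12)/(15 - 12) = -0.033600

P(10.2) = 20×L_0(10.2) + 0×L_1(10.2) + (-15)×L_2(10.2) + 24×L_3(10.2) + (-1)×L_4(10.2)
P(10.2) = -3.012800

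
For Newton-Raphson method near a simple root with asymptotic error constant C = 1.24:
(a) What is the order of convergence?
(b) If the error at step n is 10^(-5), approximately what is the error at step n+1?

(a) Newton-Raphson has quadratic (order 2) convergence near simple roots.
    This means |e_{n+1}| ≈ C|e_n|².

(b) With |e_n| = 10^(-5) and C = 1.24:
    |e_{n+1}| ≈ 1.24 × (10^(-5))² = 1.24 × 10^(-10)

(a) 2 (quadratic); (b) |e_{n+1}| ≈ 1.240e-10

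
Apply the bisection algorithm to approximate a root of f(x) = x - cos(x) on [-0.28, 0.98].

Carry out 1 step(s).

f(x) = x - cos(x)
Initial interval: [-0.28, 0.98]

Iteration 1:
  c_1 = (-0.280000 + 0.980000)/2 = 0.350000
  f(c_1) = f(0.350000) = -0.589373
  f(a) × f(c) ≥ 0, new interval: [0.350000, 0.980000]

After 1 iteration(s), the approximation is c_1 = 0.350000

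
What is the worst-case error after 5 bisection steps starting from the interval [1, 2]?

Bisection error bound: |error| ≤ (b-a)/2^n
|error| ≤ (2 - 1)/2^5 = 1/2^5
|error| ≤ 0.0312500000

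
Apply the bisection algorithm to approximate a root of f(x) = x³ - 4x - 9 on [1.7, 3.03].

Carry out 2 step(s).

f(x) = x³ - 4x - 9
Initial interval: [1.7, 3.03]

Iteration 1:
  c_1 = (1.700000 + 3.030000)/2 = 2.365000
  f(c_1) = f(2.365000) = -5.232023
  f(a) × f(c) ≥ 0, new interval: [2.365000, 3.030000]
Iteration 2:
  c_2 = (2.365000 + 3.030000)/2 = 2.697500
  f(c_2) = f(2.697500) = -0.161624
  f(a) × f(c) ≥ 0, new interval: [2.697500, 3.030000]

After 2 iteration(s), the approximation is c_2 = 2.697500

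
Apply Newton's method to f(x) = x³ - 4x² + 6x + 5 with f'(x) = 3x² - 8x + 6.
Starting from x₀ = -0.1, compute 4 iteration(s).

f(x) = x³ - 4x² + 6x + 5
f'(x) = 3x² - 8x + 6
x₀ = -0.1

Newton-Raphson formula: x_{n+1} = x_n - f(x_n)/f'(x_n)

Iteration 1:
  f(-0.100000) = 4.359000
  f'(-0.100000) = 6.830000
  x_1 = -0.100000 - 4.359000/6.830000 = -0.738214
Iteration 2:
  f(-0.738214) = -2.011417
  f'(-0.738214) = 13.540589
  x_2 = -0.738214 - (-2.011417)/13.540589 = -0.589666
Iteration 3:
  f(-0.589666) = -0.133856
  f'(-0.589666) = 11.760452
  x_3 = -0.589666 - (-0.133856)/11.760452 = -0.578285
Iteration 4:
  f(-0.578285) = -0.000746
  f'(-0.578285) = 11.629516
  x_4 = -0.578285 - (-0.000746)/11.629516 = -0.578220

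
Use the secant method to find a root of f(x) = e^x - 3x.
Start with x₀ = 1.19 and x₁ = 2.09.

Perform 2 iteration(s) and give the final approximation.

f(x) = e^x - 3x
x₀ = 1.19, x₁ = 2.09

Secant formula: x_{n+1} = x_n - f(x_n)(x_n - x_{n-1})/(f(x_n) - f(x_{n-1}))

Iteration 1:
  f(1.190000) = -0.282919
  f(2.090000) = 1.814915
  x_2 = 2.090000 - 1.814915×(2.090000 - 1.190000)/(1.814915 - (-0.282919))
       = 1.311376
Iteration 2:
  f(2.090000) = 1.814915
  f(1.311376) = -0.222851
  x_3 = 1.311376 - (-0.222851)×(1.311376 - 2.090000)/(-0.222851 - 1.814915)
       = 1.396527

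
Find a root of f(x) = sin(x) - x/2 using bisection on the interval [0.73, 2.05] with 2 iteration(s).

f(x) = sin(x) - x/2
Initial interval: [0.73, 2.05]

Iteration 1:
  c_1 = (0.730000 + 2.050000)/2 = 1.390000
  f(c_1) = f(1.390000) = 0.288701
  f(a) × f(c) ≥ 0, new interval: [1.390000, 2.050000]
Iteration 2:
  c_2 = (1.390000 + 2.050000)/2 = 1.720000
  f(c_2) = f(1.720000) = 0.128890
  f(a) × f(c) ≥ 0, new interval: [1.720000, 2.050000]

After 2 iteration(s), the approximation is c_2 = 1.720000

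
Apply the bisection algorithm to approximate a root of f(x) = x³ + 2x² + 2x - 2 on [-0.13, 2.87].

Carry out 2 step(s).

f(x) = x³ + 2x² + 2x - 2
Initial interval: [-0.13, 2.87]

Iteration 1:
  c_1 = (-0.130000 + 2.870000)/2 = 1.370000
  f(c_1) = f(1.370000) = 7.065153
  f(a) × f(c) < 0, new interval: [-0.130000, 1.370000]
Iteration 2:
  c_2 = (-0.130000 + 1.370000)/2 = 0.620000
  f(c_2) = f(0.620000) = 0.247128
  f(a) × f(c) < 0, new interval: [-0.130000, 0.620000]

After 2 iteration(s), the approximation is c_2 = 0.620000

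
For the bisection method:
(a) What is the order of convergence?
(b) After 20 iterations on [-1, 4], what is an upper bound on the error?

(a) Bisection has linear (order 1) convergence; the error is halved each step.

(b) Error bound = (b-a)/2^n = (4 - (-1))/2^{20}
    = 5/2^{20}

(a) 1 (linear); (b) error ≤ 4.77e-06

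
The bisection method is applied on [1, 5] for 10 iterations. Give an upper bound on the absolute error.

Bisection error bound: |error| ≤ (b-a)/2^n
|error| ≤ (5 - 1)/2^10 = 4/2^10
|error| ≤ 0.0039062500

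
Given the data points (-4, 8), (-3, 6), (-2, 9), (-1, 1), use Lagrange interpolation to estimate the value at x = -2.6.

Lagrange interpolation formula:
P(x) = Σ yᵢ × Lᵢ(x)
where Lᵢ(x) = Π_{j≠i} (x - xⱼ)/(xᵢ - xⱼ)

L_0(-2.6) = (-2.6 - (-3))/(-4 - (-3)) × (-2.6 - (-2))/(-4 - (-2)) × (-2.6 - (-1))/(-4 - (-1)) = -0.064000
L_1(-2.6) = (-2.6 - (-4))/(-3 - (-4)) × (-2.6 - (-2))/(-3 - (-2)) × (-2.6 - (-1))/(-3 - (-1)) = 0.672000
L_2(-2.6) = (-2.6 - (-4))/(-2 - (-4)) × (-2.6 - (-3))/(-2 - (-3)) × (-2.6 - (-1))/(-2 - (-1)) = 0.448000
L_3(-2.6) = (-2.6 - (-4))/(-1 - (-4)) × (-2.6 - (-3))/(-1 - (-3)) × (-2.6 - (-2))/(-1 - (-2)) = -0.056000

P(-2.6) = 8×L_0(-2.6) + 6×L_1(-2.6) + 9×L_2(-2.6) + 1×L_3(-2.6)
P(-2.6) = 7.496000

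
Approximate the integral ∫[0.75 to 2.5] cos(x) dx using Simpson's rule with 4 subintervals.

f(x) = cos(x)
a = 0.75, b = 2.5, n = 4
h = (b - a)/n = 0.437500

Simpson's rule: (h/3)[f(x₀) + 4f(x₁) + 2f(x₂) + ... + f(xₙ)]

x_0 = 0.7500, f(x_0) = 0.731689, coefficient = 1
x_1 = 1.1875, f(x_1) = 0.373980, coefficient = 4
x_2 = 1.6250, f(x_2) = -0.054177, coefficient = 2
x_3 = 2.0625, f(x_3) = -0.472128, coefficient = 4
x_4 = 2.5000, f(x_4) = -0.801144, coefficient = 1

I ≈ (0.437500/3) × -0.570404 = -0.083184
Exact value: -0.083167
Error: 0.000017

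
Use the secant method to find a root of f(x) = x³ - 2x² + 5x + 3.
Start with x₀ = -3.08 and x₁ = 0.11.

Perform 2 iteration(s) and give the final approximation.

f(x) = x³ - 2x² + 5x + 3
x₀ = -3.08, x₁ = 0.11

Secant formula: x_{n+1} = x_n - f(x_n)(x_n - x_{n-1})/(f(x_n) - f(x_{n-1}))

Iteration 1:
  f(-3.080000) = -60.590912
  f(0.110000) = 3.527131
  x_2 = 0.110000 - 3.527131×(0.110000 - (-3.080000))/(3.527131 - (-60.590912))
       = -0.065482
Iteration 2:
  f(0.110000) = 3.527131
  f(-0.065482) = 2.663735
  x_3 = -0.065482 - 2.663735×(-0.065482 - 0.110000)/(2.663735 - 3.527131)
       = -0.606875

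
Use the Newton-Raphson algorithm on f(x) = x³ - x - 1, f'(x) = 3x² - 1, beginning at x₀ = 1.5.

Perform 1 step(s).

f(x) = x³ - x - 1
f'(x) = 3x² - 1
x₀ = 1.5

Newton-Raphson formula: x_{n+1} = x_n - f(x_n)/f'(x_n)

Iteration 1:
  f(1.500000) = 0.875000
  f'(1.500000) = 5.750000
  x_1 = 1.500000 - 0.875000/5.750000 = 1.347826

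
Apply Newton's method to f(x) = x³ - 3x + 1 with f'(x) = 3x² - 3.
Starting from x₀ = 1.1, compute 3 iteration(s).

f(x) = x³ - 3x + 1
f'(x) = 3x² - 3
x₀ = 1.1

Newton-Raphson formula: x_{n+1} = x_n - f(x_n)/f'(x_n)

Iteration 1:
  f(1.100000) = -0.969000
  f'(1.100000) = 0.630000
  x_1 = 1.100000 - (-0.969000)/0.630000 = 2.638095
Iteration 2:
  f(2.638095) = 11.445661
  f'(2.638095) = 17.878639
  x_2 = 2.638095 - 11.445661/17.878639 = 1.997909
Iteration 3:
  f(1.997909) = 2.981206
  f'(1.997909) = 8.974920
  x_3 = 1.997909 - 2.981206/8.974920 = 1.665738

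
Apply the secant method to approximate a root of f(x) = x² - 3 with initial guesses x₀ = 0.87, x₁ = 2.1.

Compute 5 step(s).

f(x) = x² - 3
x₀ = 0.87, x₁ = 2.1

Secant formula: x_{n+1} = x_n - f(x_n)(x_n - x_{n-1})/(f(x_n) - f(x_{n-1}))

Iteration 1:
  f(0.870000) = -2.243100
  f(2.100000) = 1.410000
  x_2 = 2.100000 - 1.410000×(2.100000 - 0.870000)/(1.410000 - (-2.243100))
       = 1.625253
Iteration 2:
  f(2.100000) = 1.410000
  f(1.625253) = -0.358554
  x_3 = 1.625253 - (-0.358554)×(1.625253 - 2.100000)/(-0.358554 - 1.410000)
       = 1.721502
Iteration 3:
  f(1.625253) = -0.358554
  f(1.721502) = -0.036430
  x_4 = 1.721502 - (-0.036430)×(1.721502 - 1.625253)/(-0.036430 - (-0.358554))
       = 1.732387
Iteration 4:
  f(1.721502) = -0.036430
  f(1.732387) = 0.001166
  x_5 = 1.732387 - 0.001166×(1.732387 - 1.721502)/(0.001166 - (-0.036430))
       = 1.732050
Iteration 5:
  f(1.732387) = 0.001166
  f(1.732050) = -0.000004
  x_6 = 1.732050 - (-0.000004)×(1.732050 - 1.732387)/(-0.000004 - 0.001166)
       = 1.732051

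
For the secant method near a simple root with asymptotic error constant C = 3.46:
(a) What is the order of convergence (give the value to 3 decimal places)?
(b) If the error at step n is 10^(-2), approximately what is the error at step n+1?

(a) Secant method has superlinear convergence with order φ = (1+√5)/2 ≈ 1.618.
    This means |e_{n+1}| ≈ C|e_n|^1.618.

(b) With |e_n| = 10^(-2) and C = 3.46:
    |e_{n+1}| ≈ 3.46 × (10^(-2))^1.618 = 3.46 × 10^(-3.24)

(a) ≈ 1.618 (golden ratio); (b) |e_{n+1}| ≈ 2.009e-03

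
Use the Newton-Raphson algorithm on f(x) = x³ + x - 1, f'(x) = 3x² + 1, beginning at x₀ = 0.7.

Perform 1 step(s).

f(x) = x³ + x - 1
f'(x) = 3x² + 1
x₀ = 0.7

Newton-Raphson formula: x_{n+1} = x_n - f(x_n)/f'(x_n)

Iteration 1:
  f(0.700000) = 0.043000
  f'(0.700000) = 2.470000
  x_1 = 0.700000 - 0.043000/2.470000 = 0.682591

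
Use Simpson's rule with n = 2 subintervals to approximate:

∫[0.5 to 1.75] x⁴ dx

f(x) = x⁴
a = 0.5, b = 1.75, n = 2
h = (b - a)/n = 0.625000

Simpson's rule: (h/3)[f(x₀) + 4f(x₁) + 2f(x₂) + ... + f(xₙ)]

x_0 = 0.5000, f(x_0) = 0.062500, coefficient = 1
x_1 = 1.1250, f(x_1) = 1.601807, coefficient = 4
x_2 = 1.7500, f(x_2) = 9.378906, coefficient = 1

I ≈ (0.625000/3) × 15.848633 = 3.301799
Exact value: 3.276367
Error: 0.025431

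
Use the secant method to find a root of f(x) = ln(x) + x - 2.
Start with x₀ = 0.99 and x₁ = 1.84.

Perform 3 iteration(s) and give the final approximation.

f(x) = ln(x) + x - 2
x₀ = 0.99, x₁ = 1.84

Secant formula: x_{n+1} = x_n - f(x_n)(x_n - x_{n-1})/(f(x_n) - f(x_{n-1}))

Iteration 1:
  f(0.990000) = -1.020050
  f(1.840000) = 0.449766
  x_2 = 1.840000 - 0.449766×(1.840000 - 0.990000)/(0.449766 - (-1.020050))
       = 1.579899
Iteration 2:
  f(1.840000) = 0.449766
  f(1.579899) = 0.037260
  x_3 = 1.579899 - 0.037260×(1.579899 - 1.840000)/(0.037260 - 0.449766)
       = 1.556405
Iteration 3:
  f(1.579899) = 0.037260
  f(1.556405) = -0.001216
  x_4 = 1.556405 - (-0.001216)×(1.556405 - 1.579899)/(-0.001216 - 0.037260)
       = 1.557148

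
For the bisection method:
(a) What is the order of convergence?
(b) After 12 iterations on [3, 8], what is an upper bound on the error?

(a) Bisection has linear (order 1) convergence; the error is halved each step.

(b) Error bound = (b-a)/2^n = (8 - 3)/2^{12}
    = 5/2^{12}

(a) 1 (linear); (b) error ≤ 1.22e-03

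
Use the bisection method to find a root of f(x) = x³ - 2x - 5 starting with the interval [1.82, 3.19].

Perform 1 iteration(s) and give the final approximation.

f(x) = x³ - 2x - 5
Initial interval: [1.82, 3.19]

Iteration 1:
  c_1 = (1.820000 + 3.190000)/2 = 2.505000
  f(c_1) = f(2.505000) = 5.708938
  f(a) × f(c) < 0, new interval: [1.820000, 2.505000]

After 1 iteration(s), the approximation is c_1 = 2.505000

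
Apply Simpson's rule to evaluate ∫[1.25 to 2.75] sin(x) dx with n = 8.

f(x) = sin(x)
a = 1.25, b = 2.75, n = 8
h = (b - a)/n = 0.187500

Simpson's rule: (h/3)[f(x₀) + 4f(x₁) + 2f(x₂) + ... + f(xₙ)]

x_0 = 1.2500, f(x_0) = 0.948985, coefficient = 1
x_1 = 1.4375, f(x_1) = 0.991129, coefficient = 4
x_2 = 1.6250, f(x_2) = 0.998531, coefficient = 2
x_3 = 1.8125, f(x_3) = 0.970932, coefficient = 4
x_4 = 2.0000, f(x_4) = 0.909297, coefficient = 2
x_5 = 2.1875, f(x_5) = 0.815789, coefficient = 4
x_6 = 2.3750, f(x_6) = 0.693685, coefficient = 2
x_7 = 2.5625, f(x_7) = 0.547265, coefficient = 4
x_8 = 2.7500, f(x_8) = 0.381661, coefficient = 1

I ≈ (0.187500/3) × 19.834133 = 1.239633
Exact value: 1.239625
Error: 0.000009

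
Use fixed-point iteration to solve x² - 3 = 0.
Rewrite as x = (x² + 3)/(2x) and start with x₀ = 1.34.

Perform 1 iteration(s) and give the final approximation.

Equation: x² - 3 = 0
Fixed-point form: x = (x² + 3)/(2x)
x₀ = 1.34

x_1 = g(1.340000) = 1.789403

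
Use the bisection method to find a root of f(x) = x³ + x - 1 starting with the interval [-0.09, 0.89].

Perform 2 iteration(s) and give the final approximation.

f(x) = x³ + x - 1
Initial interval: [-0.09, 0.89]

Iteration 1:
  c_1 = (-0.090000 + 0.890000)/2 = 0.400000
  f(c_1) = f(0.400000) = -0.536000
  f(a) × f(c) ≥ 0, new interval: [0.400000, 0.890000]
Iteration 2:
  c_2 = (0.400000 + 0.890000)/2 = 0.645000
  f(c_2) = f(0.645000) = -0.086664
  f(a) × f(c) ≥ 0, new interval: [0.645000, 0.890000]

After 2 iteration(s), the approximation is c_2 = 0.645000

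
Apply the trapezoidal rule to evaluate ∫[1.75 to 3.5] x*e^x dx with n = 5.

f(x) = x*e^x
a = 1.75, b = 3.5, n = 5
h = (b - a)/n = 0.350000

Trapezoidal rule: (h/2)[f(x₀) + 2f(x₁) + 2f(x₂) + ... + f(xₙ)]

x_0 = 1.7500, f(x_0) = 10.070555, coefficient = 1
x_1 = 2.1000, f(x_1) = 17.148957, coefficient = 2
x_2 = 2.4500, f(x_2) = 28.391449, coefficient = 2
x_3 = 2.8000, f(x_3) = 46.045011, coefficient = 2
x_4 = 3.1500, f(x_4) = 73.508603, coefficient = 2
x_5 = 3.5000, f(x_5) = 115.904082, coefficient = 1

I ≈ (0.350000/2) × 456.162678 = 79.828469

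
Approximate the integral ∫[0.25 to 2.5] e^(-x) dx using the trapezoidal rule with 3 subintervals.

f(x) = e^(-x)
a = 0.25, b = 2.5, n = 3
h = (b - a)/n = 0.750000

Trapezoidal rule: (h/2)[f(x₀) + 2f(x₁) + 2f(x₂) + ... + f(xₙ)]

x_0 = 0.2500, f(x_0) = 0.778801, coefficient = 1
x_1 = 1.0000, f(x_1) = 0.367879, coefficient = 2
x_2 = 1.7500, f(x_2) = 0.173774, coefficient = 2
x_3 = 2.5000, f(x_3) = 0.082085, coefficient = 1

I ≈ (0.750000/2) × 1.944193 = 0.729072
Exact value: 0.696716
Error: 0.032356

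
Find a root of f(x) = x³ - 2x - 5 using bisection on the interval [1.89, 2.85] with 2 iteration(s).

f(x) = x³ - 2x - 5
Initial interval: [1.89, 2.85]

Iteration 1:
  c_1 = (1.890000 + 2.850000)/2 = 2.370000
  f(c_1) = f(2.370000) = 3.572053
  f(a) × f(c) < 0, new interval: [1.890000, 2.370000]
Iteration 2:
  c_2 = (1.890000 + 2.370000)/2 = 2.130000
  f(c_2) = f(2.130000) = 0.403597
  f(a) × f(c) < 0, new interval: [1.890000, 2.130000]

After 2 iteration(s), the approximation is c_2 = 2.130000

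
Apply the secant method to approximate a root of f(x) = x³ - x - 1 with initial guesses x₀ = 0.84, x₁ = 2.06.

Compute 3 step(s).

f(x) = x³ - x - 1
x₀ = 0.84, x₁ = 2.06

Secant formula: x_{n+1} = x_n - f(x_n)(x_n - x_{n-1})/(f(x_n) - f(x_{n-1}))

Iteration 1:
  f(0.840000) = -1.247296
  f(2.060000) = 5.681816
  x_2 = 2.060000 - 5.681816×(2.060000 - 0.840000)/(5.681816 - (-1.247296))
       = 1.059610
Iteration 2:
  f(2.060000) = 5.681816
  f(1.059610) = -0.869909
  x_3 = 1.059610 - (-0.869909)×(1.059610 - 2.060000)/(-0.869909 - 5.681816)
       = 1.192437
Iteration 3:
  f(1.059610) = -0.869909
  f(1.192437) = -0.496903
  x_4 = 1.192437 - (-0.496903)×(1.192437 - 1.059610)/(-0.496903 - (-0.869909))
       = 1.369385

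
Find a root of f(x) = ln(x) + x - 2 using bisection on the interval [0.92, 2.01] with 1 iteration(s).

f(x) = ln(x) + x - 2
Initial interval: [0.92, 2.01]

Iteration 1:
  c_1 = (0.920000 + 2.010000)/2 = 1.465000
  f(c_1) = f(1.465000) = -0.153145
  f(a) × f(c) ≥ 0, new interval: [1.465000, 2.010000]

After 1 iteration(s), the approximation is c_1 = 1.465000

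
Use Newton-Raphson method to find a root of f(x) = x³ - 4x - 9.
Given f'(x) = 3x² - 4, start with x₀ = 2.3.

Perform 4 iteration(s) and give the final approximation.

f(x) = x³ - 4x - 9
f'(x) = 3x² - 4
x₀ = 2.3

Newton-Raphson formula: x_{n+1} = x_n - f(x_n)/f'(x_n)

Iteration 1:
  f(2.300000) = -6.033000
  f'(2.300000) = 11.870000
  x_1 = 2.300000 - (-6.033000)/11.870000 = 2.808256
Iteration 2:
  f(2.808256) = 1.913732
  f'(2.808256) = 19.658907
  x_2 = 2.808256 - 1.913732/19.658907 = 2.710909
Iteration 3:
  f(2.710909) = 0.078914
  f'(2.710909) = 18.047087
  x_3 = 2.710909 - 0.078914/18.047087 = 2.706537
Iteration 4:
  f(2.706537) = 0.000155
  f'(2.706537) = 17.976021
  x_4 = 2.706537 - 0.000155/17.976021 = 2.706528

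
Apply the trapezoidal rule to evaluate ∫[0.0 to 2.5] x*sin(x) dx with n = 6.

f(x) = x*sin(x)
a = 0.0, b = 2.5, n = 6
h = (b - a)/n = 0.416667

Trapezoidal rule: (h/2)[f(x₀) + 2f(x₁) + 2f(x₂) + ... + f(xₙ)]

x_0 = 0.0000, f(x_0) = 0.000000, coefficient = 1
x_1 = 0.4167, f(x_1) = 0.168631, coefficient = 2
x_2 = 0.8333, f(x_2) = 0.616814, coefficient = 2
x_3 = 1.2500, f(x_3) = 1.186231, coefficient = 2
x_4 = 1.6667, f(x_4) = 1.659013, coefficient = 2
x_5 = 2.0833, f(x_5) = 1.815632, coefficient = 2
x_6 = 2.5000, f(x_6) = 1.496180, coefficient = 1

I ≈ (0.416667/2) × 12.388822 = 2.581005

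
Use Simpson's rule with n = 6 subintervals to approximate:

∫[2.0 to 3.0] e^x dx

f(x) = e^x
a = 2.0, b = 3.0, n = 6
h = (b - a)/n = 0.166667

Simpson's rule: (h/3)[f(x₀) + 4f(x₁) + 2f(x₂) + ... + f(xₙ)]

x_0 = 2.0000, f(x_0) = 7.389056, coefficient = 1
x_1 = 2.1667, f(x_1) = 8.729138, coefficient = 4
x_2 = 2.3333, f(x_2) = 10.312259, coefficient = 2
x_3 = 2.5000, f(x_3) = 12.182494, coefficient = 4
x_4 = 2.6667, f(x_4) = 14.391916, coefficient = 2
x_5 = 2.8333, f(x_5) = 17.002040, coefficient = 4
x_6 = 3.0000, f(x_6) = 20.085537, coefficient = 1

I ≈ (0.166667/3) × 228.537631 = 12.696535
Exact value: 12.696481
Error: 0.000054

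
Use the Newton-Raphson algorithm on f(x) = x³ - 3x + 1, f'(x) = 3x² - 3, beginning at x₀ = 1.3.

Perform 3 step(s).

f(x) = x³ - 3x + 1
f'(x) = 3x² - 3
x₀ = 1.3

Newton-Raphson formula: x_{n+1} = x_n - f(x_n)/f'(x_n)

Iteration 1:
  f(1.300000) = -0.703000
  f'(1.300000) = 2.070000
  x_1 = 1.300000 - (-0.703000)/2.070000 = 1.639614
Iteration 2:
  f(1.639614) = 0.488986
  f'(1.639614) = 5.064998
  x_2 = 1.639614 - 0.488986/5.064998 = 1.543071
Iteration 3:
  f(1.543071) = 0.044946
  f'(1.543071) = 4.143208
  x_3 = 1.543071 - 0.044946/4.143208 = 1.532223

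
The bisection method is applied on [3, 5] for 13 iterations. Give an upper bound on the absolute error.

Bisection error bound: |error| ≤ (b-a)/2^n
|error| ≤ (5 - 3)/2^13 = 2/2^13
|error| ≤ 0.0002441406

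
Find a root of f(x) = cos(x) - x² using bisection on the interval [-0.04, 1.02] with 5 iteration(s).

f(x) = cos(x) - x²
Initial interval: [-0.04, 1.02]

Iteration 1:
  c_1 = (-0.040000 + 1.020000)/2 = 0.490000
  f(c_1) = f(0.490000) = 0.642233
  f(a) × f(c) ≥ 0, new interval: [0.490000, 1.020000]
Iteration 2:
  c_2 = (0.490000 + 1.020000)/2 = 0.755000
  f(c_2) = f(0.755000) = 0.158247
  f(a) × f(c) ≥ 0, new interval: [0.755000, 1.020000]
Iteration 3:
  c_3 = (0.755000 + 1.020000)/2 = 0.887500
  f(c_3) = f(0.887500) = -0.156304
  f(a) × f(c) < 0, new interval: [0.755000, 0.887500]
Iteration 4:
  c_4 = (0.755000 + 0.887500)/2 = 0.821250
  f(c_4) = f(0.821250) = 0.006855
  f(a) × f(c) ≥ 0, new interval: [0.821250, 0.887500]
Iteration 5:
  c_5 = (0.821250 + 0.887500)/2 = 0.854375
  f(c_5) = f(0.854375) = -0.073267
  f(a) × f(c) < 0, new interval: [0.821250, 0.854375]

After 5 iteration(s), the approximation is c_5 = 0.854375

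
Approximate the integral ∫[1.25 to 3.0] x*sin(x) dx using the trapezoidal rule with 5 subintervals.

f(x) = x*sin(x)
a = 1.25, b = 3.0, n = 5
h = (b - a)/n = 0.350000

Trapezoidal rule: (h/2)[f(x₀) + 2f(x₁) + 2f(x₂) + ... + f(xₙ)]

x_0 = 1.2500, f(x_0) = 1.186231, coefficient = 1
x_1 = 1.6000, f(x_1) = 1.599318, coefficient = 2
x_2 = 1.9500, f(x_2) = 1.811471, coefficient = 2
x_3 = 2.3000, f(x_3) = 1.715122, coefficient = 2
x_4 = 2.6500, f(x_4) = 1.250881, coefficient = 2
x_5 = 3.0000, f(x_5) = 0.423360, coefficient = 1

I ≈ (0.350000/2) × 14.363175 = 2.513556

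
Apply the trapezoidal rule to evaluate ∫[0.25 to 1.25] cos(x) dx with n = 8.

f(x) = cos(x)
a = 0.25, b = 1.25, n = 8
h = (b - a)/n = 0.125000

Trapezoidal rule: (h/2)[f(x₀) + 2f(x₁) + 2f(x₂) + ... + f(xₙ)]

x_0 = 0.2500, f(x_0) = 0.968912, coefficient = 1
x_1 = 0.3750, f(x_1) = 0.930508, coefficient = 2
x_2 = 0.5000, f(x_2) = 0.877583, coefficient = 2
x_3 = 0.6250, f(x_3) = 0.810963, coefficient = 2
x_4 = 0.7500, f(x_4) = 0.731689, coefficient = 2
x_5 = 0.8750, f(x_5) = 0.640997, coefficient = 2
x_6 = 1.0000, f(x_6) = 0.540302, coefficient = 2
x_7 = 1.1250, f(x_7) = 0.431177, coefficient = 2
x_8 = 1.2500, f(x_8) = 0.315322, coefficient = 1

I ≈ (0.125000/2) × 11.210670 = 0.700667
Exact value: 0.701581
Error: 0.000914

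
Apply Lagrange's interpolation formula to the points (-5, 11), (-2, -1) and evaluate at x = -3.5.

Lagrange interpolation formula:
P(x) = Σ yᵢ × Lᵢ(x)
where Lᵢ(x) = Π_{j≠i} (x - xⱼ)/(xᵢ - xⱼ)

L_0(-3.5) = (-3.5 - (-2))/(-5 - (-2)) = 0.500000
L_1(-3.5) = (-3.5 - (-5))/(-2 - (-5)) = 0.500000

P(-3.5) = 11×L_0(-3.5) + (-1)×L_1(-3.5)
P(-3.5) = 5.000000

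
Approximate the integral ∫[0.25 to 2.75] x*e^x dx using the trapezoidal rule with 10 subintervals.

f(x) = x*e^x
a = 0.25, b = 2.75, n = 10
h = (b - a)/n = 0.250000

Trapezoidal rule: (h/2)[f(x₀) + 2f(x₁) + 2f(x₂) + ... + f(xₙ)]

x_0 = 0.2500, f(x_0) = 0.321006, coefficient = 1
x_1 = 0.5000, f(x_1) = 0.824361, coefficient = 2
x_2 = 0.7500, f(x_2) = 1.587750, coefficient = 2
x_3 = 1.0000, f(x_3) = 2.718282, coefficient = 2
x_4 = 1.2500, f(x_4) = 4.362929, coefficient = 2
x_5 = 1.5000, f(x_5) = 6.722534, coefficient = 2
x_6 = 1.7500, f(x_6) = 10.070555, coefficient = 2
x_7 = 2.0000, f(x_7) = 14.778112, coefficient = 2
x_8 = 2.2500, f(x_8) = 21.347406, coefficient = 2
x_9 = 2.5000, f(x_9) = 30.456235, coefficient = 2
x_10 = 2.7500, f(x_10) = 43.017238, coefficient = 1

I ≈ (0.250000/2) × 229.074568 = 28.634321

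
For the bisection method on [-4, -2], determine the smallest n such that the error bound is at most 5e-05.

We need (b-a)/2^n ≤ 5e-05
(-2 - (-4))/2^n ≤ 5e-05
2/2^n ≤ 5e-05
2^n ≥ 40000
n ≥ log₂(40000) = 15.29
n ≥ 16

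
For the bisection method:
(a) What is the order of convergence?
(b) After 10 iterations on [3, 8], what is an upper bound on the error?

(a) Bisection has linear (order 1) convergence; the error is halved each step.

(b) Error bound = (b-a)/2^n = (8 - 3)/2^{10}
    = 5/2^{10}

(a) 1 (linear); (b) error ≤ 4.88e-03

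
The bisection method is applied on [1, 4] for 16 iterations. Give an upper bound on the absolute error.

Bisection error bound: |error| ≤ (b-a)/2^n
|error| ≤ (4 - 1)/2^16 = 3/2^16
|error| ≤ 0.0000457764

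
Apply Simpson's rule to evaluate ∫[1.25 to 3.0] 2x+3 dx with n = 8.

f(x) = 2x+3
a = 1.25, b = 3.0, n = 8
h = (b - a)/n = 0.218750

Simpson's rule: (h/3)[f(x₀) + 4f(x₁) + 2f(x₂) + ... + f(xₙ)]

x_0 = 1.2500, f(x_0) = 5.500000, coefficient = 1
x_1 = 1.4688, f(x_1) = 5.937500, coefficient = 4
x_2 = 1.6875, f(x_2) = 6.375000, coefficient = 2
x_3 = 1.9062, f(x_3) = 6.812500, coefficient = 4
x_4 = 2.1250, f(x_4) = 7.250000, coefficient = 2
x_5 = 2.3438, f(x_5) = 7.687500, coefficient = 4
x_6 = 2.5625, f(x_6) = 8.125000, coefficient = 2
x_7 = 2.7812, f(x_7) = 8.562500, coefficient = 4
x_8 = 3.0000, f(x_8) = 9.000000, coefficient = 1

I ≈ (0.218750/3) × 174.000000 = 12.687500
Exact value: 12.687500
Error: 0.000000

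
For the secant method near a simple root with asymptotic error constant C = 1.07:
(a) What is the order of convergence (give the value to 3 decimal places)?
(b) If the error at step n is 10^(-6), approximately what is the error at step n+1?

(a) Secant method has superlinear convergence with order φ = (1+√5)/2 ≈ 1.618.
    This means |e_{n+1}| ≈ C|e_n|^1.618.

(b) With |e_n| = 10^(-6) and C = 1.07:
    |e_{n+1}| ≈ 1.07 × (10^(-6))^1.618 = 1.07 × 10^(-9.71)

(a) ≈ 1.618 (golden ratio); (b) |e_{n+1}| ≈ 2.095e-10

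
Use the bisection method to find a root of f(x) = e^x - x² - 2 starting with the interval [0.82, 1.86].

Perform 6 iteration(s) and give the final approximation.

f(x) = e^x - x² - 2
Initial interval: [0.82, 1.86]

Iteration 1:
  c_1 = (0.820000 + 1.860000)/2 = 1.340000
  f(c_1) = f(1.340000) = 0.023444
  f(a) × f(c) < 0, new interval: [0.820000, 1.340000]
Iteration 2:
  c_2 = (0.820000 + 1.340000)/2 = 1.080000
  f(c_2) = f(1.080000) = -0.221720
  f(a) × f(c) ≥ 0, new interval: [1.080000, 1.340000]
Iteration 3:
  c_3 = (1.080000 + 1.340000)/2 = 1.210000
  f(c_3) = f(1.210000) = -0.110615
  f(a) × f(c) ≥ 0, new interval: [1.210000, 1.340000]
Iteration 4:
  c_4 = (1.210000 + 1.340000)/2 = 1.275000
  f(c_4) = f(1.275000) = -0.046924
  f(a) × f(c) ≥ 0, new interval: [1.275000, 1.340000]
Iteration 5:
  c_5 = (1.275000 + 1.340000)/2 = 1.307500
  f(c_5) = f(1.307500) = -0.012636
  f(a) × f(c) ≥ 0, new interval: [1.307500, 1.340000]
Iteration 6:
  c_6 = (1.307500 + 1.340000)/2 = 1.323750
  f(c_6) = f(1.323750) = 0.005171
  f(a) × f(c) < 0, new interval: [1.307500, 1.323750]

After 6 iteration(s), the approximation is c_6 = 1.323750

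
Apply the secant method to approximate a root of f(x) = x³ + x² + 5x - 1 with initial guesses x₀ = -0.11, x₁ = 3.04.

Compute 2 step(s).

f(x) = x³ + x² + 5x - 1
x₀ = -0.11, x₁ = 3.04

Secant formula: x_{n+1} = x_n - f(x_n)(x_n - x_{n-1})/(f(x_n) - f(x_{n-1}))

Iteration 1:
  f(-0.110000) = -1.539231
  f(3.040000) = 51.536064
  x_2 = 3.040000 - 51.536064×(3.040000 - (-0.110000))/(51.536064 - (-1.539231))
       = -0.018647
Iteration 2:
  f(3.040000) = 51.536064
  f(-0.018647) = -1.092895
  x_3 = -0.018647 - (-1.092895)×(-0.018647 - 3.040000)/(-1.092895 - 51.536064)
       = 0.044869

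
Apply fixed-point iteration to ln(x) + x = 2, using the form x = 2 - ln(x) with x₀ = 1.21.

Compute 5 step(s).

Equation: ln(x) + x = 2
Fixed-point form: x = 2 - ln(x)
x₀ = 1.21

x_1 = g(1.210000) = 1.809380
x_2 = g(1.809380) = 1.407016
x_3 = g(1.407016) = 1.658529
x_4 = g(1.658529) = 1.494069
x_5 = g(1.494069) = 1.598497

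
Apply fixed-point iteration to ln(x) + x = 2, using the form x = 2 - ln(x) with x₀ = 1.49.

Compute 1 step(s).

Equation: ln(x) + x = 2
Fixed-point form: x = 2 - ln(x)
x₀ = 1.49

x_1 = g(1.490000) = 1.601224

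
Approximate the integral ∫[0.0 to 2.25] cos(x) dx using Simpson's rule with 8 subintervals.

f(x) = cos(x)
a = 0.0, b = 2.25, n = 8
h = (b - a)/n = 0.281250

Simpson's rule: (h/3)[f(x₀) + 4f(x₁) + 2f(x₂) + ... + f(xₙ)]

x_0 = 0.0000, f(x_0) = 1.000000, coefficient = 1
x_1 = 0.2812, f(x_1) = 0.960709, coefficient = 4
x_2 = 0.5625, f(x_2) = 0.845924, coefficient = 2
x_3 = 0.8438, f(x_3) = 0.664666, coefficient = 4
x_4 = 1.1250, f(x_4) = 0.431177, coefficient = 2
x_5 = 1.4062, f(x_5) = 0.163805, coefficient = 4
x_6 = 1.6875, f(x_6) = -0.116439, coefficient = 2
x_7 = 1.9688, f(x_7) = -0.387533, coefficient = 4
x_8 = 2.2500, f(x_8) = -0.628174, coefficient = 1

I ≈ (0.281250/3) × 8.299739 = 0.778101
Exact value: 0.778073
Error: 0.000027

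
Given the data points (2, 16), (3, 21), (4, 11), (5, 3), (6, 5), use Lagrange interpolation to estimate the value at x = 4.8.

Lagrange interpolation formula:
P(x) = Σ yᵢ × Lᵢ(x)
where Lᵢ(x) = Π_{j≠i} (x - xⱼ)/(xᵢ - xⱼ)

L_0(4.8) = (4.8 - 3)/(2 - 3) × (4.8 - 4)/(2 - 4) × (4.8 - 5)/(2 - 5) × (4.8 - 6)/(2 - 6) = 0.014400
L_1(4.8) = (4.8 - 2)/(3 - 2) × (4.8 - 4)/(3 - 4) × (4.8 - 5)/(3 - 5) × (4.8 - 6)/(3 - 6) = -0.089600
L_2(4.8) = (4.8 - 2)/(4 - 2) × (4.8 - 3)/(4 - 3) × (4.8 - 5)/(4 - 5) × (4.8 - 6)/(4 - 6) = 0.302400
L_3(4.8) = (4.8 - 2)/(5 - 2) × (4.8 - 3)/(5 - 3) × (4.8 - 4)/(5 - 4) × (4.8 - 6)/(5 - 6) = 0.806400
L_4(4.8) = (4.8 - 2)/(6 - 2) × (4.8 - 3)/(6 - 3) × (4.8 - 4)/(6 - 4) × (4.8 - 5)/(6 - 5) = -0.033600

P(4.8) = 16×L_0(4.8) + 21×L_1(4.8) + 11×L_2(4.8) + 3×L_3(4.8) + 5×L_4(4.8)
P(4.8) = 3.926400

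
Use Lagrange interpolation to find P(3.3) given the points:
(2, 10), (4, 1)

Lagrange interpolation formula:
P(x) = Σ yᵢ × Lᵢ(x)
where Lᵢ(x) = Π_{j≠i} (x - xⱼ)/(xᵢ - xⱼ)

L_0(3.3) = (3.3 - 4)/(2 - 4) = 0.350000
L_1(3.3) = (3.3 - 2)/(4 - 2) = 0.650000

P(3.3) = 10×L_0(3.3) + 1×L_1(3.3)
P(3.3) = 4.150000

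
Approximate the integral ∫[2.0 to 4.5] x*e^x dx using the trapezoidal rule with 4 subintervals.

f(x) = x*e^x
a = 2.0, b = 4.5, n = 4
h = (b - a)/n = 0.625000

Trapezoidal rule: (h/2)[f(x₀) + 2f(x₁) + 2f(x₂) + ... + f(xₙ)]

x_0 = 2.0000, f(x_0) = 14.778112, coefficient = 1
x_1 = 2.6250, f(x_1) = 36.237007, coefficient = 2
x_2 = 3.2500, f(x_2) = 83.818605, coefficient = 2
x_3 = 3.8750, f(x_3) = 186.707956, coefficient = 2
x_4 = 4.5000, f(x_4) = 405.077091, coefficient = 1

I ≈ (0.625000/2) × 1033.382339 = 322.931981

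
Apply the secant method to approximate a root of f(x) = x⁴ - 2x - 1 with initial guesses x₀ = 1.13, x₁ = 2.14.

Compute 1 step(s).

f(x) = x⁴ - 2x - 1
x₀ = 1.13, x₁ = 2.14

Secant formula: x_{n+1} = x_n - f(x_n)(x_n - x_{n-1})/(f(x_n) - f(x_{n-1}))

Iteration 1:
  f(1.130000) = -1.629526
  f(2.140000) = 15.692736
  x_2 = 2.140000 - 15.692736×(2.140000 - 1.130000)/(15.692736 - (-1.629526))
       = 1.225012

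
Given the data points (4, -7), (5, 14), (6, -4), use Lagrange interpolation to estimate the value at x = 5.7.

Lagrange interpolation formula:
P(x) = Σ yᵢ × Lᵢ(x)
where Lᵢ(x) = Π_{j≠i} (x - xⱼ)/(xᵢ - xⱼ)

L_0(5.7) = (5.7 - 5)/(4 - 5) × (5.7 - 6)/(4 - 6) = -0.105000
L_1(5.7) = (5.7 - 4)/(5 - 4) × (5.7 - 6)/(5 - 6) = 0.510000
L_2(5.7) = (5.7 - 4)/(6 - 4) × (5.7 - 5)/(6 - 5) = 0.595000

P(5.7) = (-7)×L_0(5.7) + 14×L_1(5.7) + (-4)×L_2(5.7)
P(5.7) = 5.495000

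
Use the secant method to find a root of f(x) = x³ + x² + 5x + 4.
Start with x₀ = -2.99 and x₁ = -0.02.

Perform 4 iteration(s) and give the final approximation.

f(x) = x³ + x² + 5x + 4
x₀ = -2.99, x₁ = -0.02

Secant formula: x_{n+1} = x_n - f(x_n)(x_n - x_{n-1})/(f(x_n) - f(x_{n-1}))

Iteration 1:
  f(-2.990000) = -28.740799
  f(-0.020000) = 3.900392
  x_2 = -0.020000 - 3.900392×(-0.020000 - (-2.990000))/(3.900392 - (-28.740799))
       = -0.374894
Iteration 2:
  f(-0.020000) = 3.900392
  f(-0.374894) = 2.213386
  x_3 = -0.374894 - 2.213386×(-0.374894 - (-0.020000))/(2.213386 - 3.900392)
       = -0.840522
Iteration 3:
  f(-0.374894) = 2.213386
  f(-0.840522) = -0.089943
  x_4 = -0.840522 - (-0.089943)×(-0.840522 - (-0.374894))/(-0.089943 - 2.213386)
       = -0.822340
Iteration 4:
  f(-0.840522) = -0.089943
  f(-0.822340) = 0.008443
  x_5 = -0.822340 - 0.008443×(-0.822340 - (-0.840522))/(0.008443 - (-0.089943))
       = -0.823900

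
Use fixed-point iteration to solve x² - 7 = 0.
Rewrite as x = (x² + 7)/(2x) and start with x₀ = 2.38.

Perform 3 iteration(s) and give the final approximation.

Equation: x² - 7 = 0
Fixed-point form: x = (x² + 7)/(2x)
x₀ = 2.38

x_1 = g(2.380000) = 2.660588
x_2 = g(2.660588) = 2.645793
x_3 = g(2.645793) = 2.645751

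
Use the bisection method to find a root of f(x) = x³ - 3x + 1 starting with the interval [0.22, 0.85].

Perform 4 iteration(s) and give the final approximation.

f(x) = x³ - 3x + 1
Initial interval: [0.22, 0.85]

Iteration 1:
  c_1 = (0.220000 + 0.850000)/2 = 0.535000
  f(c_1) = f(0.535000) = -0.451870
  f(a) × f(c) < 0, new interval: [0.220000, 0.535000]
Iteration 2:
  c_2 = (0.220000 + 0.535000)/2 = 0.377500
  f(c_2) = f(0.377500) = -0.078704
  f(a) × f(c) < 0, new interval: [0.220000, 0.377500]
Iteration 3:
  c_3 = (0.220000 + 0.377500)/2 = 0.298750
  f(c_3) = f(0.298750) = 0.130414
  f(a) × f(c) ≥ 0, new interval: [0.298750, 0.377500]
Iteration 4:
  c_4 = (0.298750 + 0.377500)/2 = 0.338125
  f(c_4) = f(0.338125) = 0.024282
  f(a) × f(c) ≥ 0, new interval: [0.338125, 0.377500]

After 4 iteration(s), the approximation is c_4 = 0.338125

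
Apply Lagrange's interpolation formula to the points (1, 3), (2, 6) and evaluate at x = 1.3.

Lagrange interpolation formula:
P(x) = Σ yᵢ × Lᵢ(x)
where Lᵢ(x) = Π_{j≠i} (x - xⱼ)/(xᵢ - xⱼ)

L_0(1.3) = (1.3 - 2)/(1 - 2) = 0.700000
L_1(1.3) = (1.3 - 1)/(2 - 1) = 0.300000

P(1.3) = 3×L_0(1.3) + 6×L_1(1.3)
P(1.3) = 3.900000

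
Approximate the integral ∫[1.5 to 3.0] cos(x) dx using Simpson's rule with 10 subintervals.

f(x) = cos(x)
a = 1.5, b = 3.0, n = 10
h = (b - a)/n = 0.150000

Simpson's rule: (h/3)[f(x₀) + 4f(x₁) + 2f(x₂) + ... + f(xₙ)]

x_0 = 1.5000, f(x_0) = 0.070737, coefficient = 1
x_1 = 1.6500, f(x_1) = -0.079121, coefficient = 4
x_2 = 1.8000, f(x_2) = -0.227202, coefficient = 2
x_3 = 1.9500, f(x_3) = -0.370181, coefficient = 4
x_4 = 2.1000, f(x_4) = -0.504846, coefficient = 2
x_5 = 2.2500, f(x_5) = -0.628174, coefficient = 4
x_6 = 2.4000, f(x_6) = -0.737394, coefficient = 2
x_7 = 2.5500, f(x_7) = -0.830054, coefficient = 4
x_8 = 2.7000, f(x_8) = -0.904072, coefficient = 2
x_9 = 2.8500, f(x_9) = -0.957787, coefficient = 4
x_10 = 3.0000, f(x_10) = -0.989992, coefficient = 1

I ≈ (0.150000/3) × -17.127548 = -0.856377
Exact value: -0.856375
Error: 0.000002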